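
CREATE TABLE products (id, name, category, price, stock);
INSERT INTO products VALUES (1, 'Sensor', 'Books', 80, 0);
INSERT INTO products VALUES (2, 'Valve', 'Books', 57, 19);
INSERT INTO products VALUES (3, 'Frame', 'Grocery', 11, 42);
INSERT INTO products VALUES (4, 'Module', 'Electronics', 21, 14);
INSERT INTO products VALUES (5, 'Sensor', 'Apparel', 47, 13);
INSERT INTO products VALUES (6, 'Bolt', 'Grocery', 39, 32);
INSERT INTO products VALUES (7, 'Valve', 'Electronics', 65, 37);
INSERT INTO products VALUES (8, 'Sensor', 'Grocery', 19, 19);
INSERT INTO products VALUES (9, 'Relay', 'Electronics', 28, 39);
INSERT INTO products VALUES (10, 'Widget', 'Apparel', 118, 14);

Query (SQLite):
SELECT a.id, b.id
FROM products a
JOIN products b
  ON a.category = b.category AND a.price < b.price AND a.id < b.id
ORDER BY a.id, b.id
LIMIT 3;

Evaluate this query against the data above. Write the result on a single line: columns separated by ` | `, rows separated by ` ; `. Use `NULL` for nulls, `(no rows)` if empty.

Pairs (a,b) with same category, a.price < b.price, a.id < b.id.
category groups: Apparel:{5,10} Books:{1,2} Electronics:{4,7,9} Grocery:{3,6,8}
Ordered by (a.id, b.id); first 3.

3 | 6 ; 3 | 8 ; 4 | 7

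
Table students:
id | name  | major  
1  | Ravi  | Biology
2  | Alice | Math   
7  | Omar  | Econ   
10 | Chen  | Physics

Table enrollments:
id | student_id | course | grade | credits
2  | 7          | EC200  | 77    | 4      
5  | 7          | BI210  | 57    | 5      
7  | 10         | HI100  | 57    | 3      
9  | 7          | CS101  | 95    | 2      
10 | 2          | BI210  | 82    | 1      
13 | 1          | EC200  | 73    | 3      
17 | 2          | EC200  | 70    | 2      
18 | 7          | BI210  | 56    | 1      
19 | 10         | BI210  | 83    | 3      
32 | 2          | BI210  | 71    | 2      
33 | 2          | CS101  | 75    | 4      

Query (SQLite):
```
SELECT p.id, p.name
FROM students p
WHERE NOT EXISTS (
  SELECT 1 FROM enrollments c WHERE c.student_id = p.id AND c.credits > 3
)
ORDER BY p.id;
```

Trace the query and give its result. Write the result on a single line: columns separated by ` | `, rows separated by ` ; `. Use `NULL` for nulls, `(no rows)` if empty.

1 | Ravi ; 10 | Chen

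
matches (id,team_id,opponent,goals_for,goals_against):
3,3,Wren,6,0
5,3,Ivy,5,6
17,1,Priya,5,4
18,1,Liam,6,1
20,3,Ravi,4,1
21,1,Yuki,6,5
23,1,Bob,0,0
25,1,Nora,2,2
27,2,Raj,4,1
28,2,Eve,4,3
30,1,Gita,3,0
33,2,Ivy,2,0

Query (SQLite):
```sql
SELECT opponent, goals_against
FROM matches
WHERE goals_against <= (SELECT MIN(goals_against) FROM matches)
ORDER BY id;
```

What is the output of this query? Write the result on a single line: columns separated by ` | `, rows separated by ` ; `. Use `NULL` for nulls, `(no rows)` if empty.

Scalar subquery: MIN(goals_against) over all matches rows = 0.
Keep rows where goals_against <= that value.

Wren | 0 ; Bob | 0 ; Gita | 0 ; Ivy | 0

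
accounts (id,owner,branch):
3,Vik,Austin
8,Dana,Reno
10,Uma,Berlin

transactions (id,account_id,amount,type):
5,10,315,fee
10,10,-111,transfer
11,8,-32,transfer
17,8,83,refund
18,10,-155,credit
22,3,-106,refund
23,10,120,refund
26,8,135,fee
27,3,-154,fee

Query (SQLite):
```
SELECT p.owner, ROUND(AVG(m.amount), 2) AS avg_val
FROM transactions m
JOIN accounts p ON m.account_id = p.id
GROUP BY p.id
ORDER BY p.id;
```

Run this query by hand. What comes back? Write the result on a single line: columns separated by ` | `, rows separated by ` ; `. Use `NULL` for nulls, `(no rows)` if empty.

Vik | -130 ; Dana | 62 ; Uma | 42.25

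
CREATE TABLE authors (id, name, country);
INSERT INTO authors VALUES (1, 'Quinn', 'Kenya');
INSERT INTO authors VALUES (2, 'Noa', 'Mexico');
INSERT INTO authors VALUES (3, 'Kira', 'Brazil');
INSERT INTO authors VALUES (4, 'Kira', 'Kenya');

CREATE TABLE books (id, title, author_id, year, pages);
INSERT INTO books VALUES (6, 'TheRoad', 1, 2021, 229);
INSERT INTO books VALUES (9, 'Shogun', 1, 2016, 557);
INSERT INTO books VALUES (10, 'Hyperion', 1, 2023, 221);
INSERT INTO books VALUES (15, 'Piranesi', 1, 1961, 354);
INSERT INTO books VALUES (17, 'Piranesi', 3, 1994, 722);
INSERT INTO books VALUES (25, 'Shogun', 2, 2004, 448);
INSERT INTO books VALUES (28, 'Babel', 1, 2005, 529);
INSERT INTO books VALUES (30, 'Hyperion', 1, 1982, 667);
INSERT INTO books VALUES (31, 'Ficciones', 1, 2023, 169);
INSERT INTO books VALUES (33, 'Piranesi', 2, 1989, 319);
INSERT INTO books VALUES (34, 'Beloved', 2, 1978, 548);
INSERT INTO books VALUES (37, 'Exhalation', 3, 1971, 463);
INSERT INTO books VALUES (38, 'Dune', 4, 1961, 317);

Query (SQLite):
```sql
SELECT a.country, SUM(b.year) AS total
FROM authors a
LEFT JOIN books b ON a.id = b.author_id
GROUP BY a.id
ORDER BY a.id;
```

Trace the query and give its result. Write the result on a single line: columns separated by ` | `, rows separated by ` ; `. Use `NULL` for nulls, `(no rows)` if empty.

LEFT JOIN keeps every authors row; unmatched ones get NULL for books columns.
Group by authors.id and compute SUM(b.year). SUM over an all-NULL group is NULL.
  1: ids {6, 9, 10, 15, 28, 30, 31} → SUM(b.year)=14031
  2: ids {25, 33, 34} → SUM(b.year)=5971
  3: ids {17, 37} → SUM(b.year)=3965
  4: ids {38} → SUM(b.year)=1961

Kenya | 14031 ; Mexico | 5971 ; Brazil | 3965 ; Kenya | 1961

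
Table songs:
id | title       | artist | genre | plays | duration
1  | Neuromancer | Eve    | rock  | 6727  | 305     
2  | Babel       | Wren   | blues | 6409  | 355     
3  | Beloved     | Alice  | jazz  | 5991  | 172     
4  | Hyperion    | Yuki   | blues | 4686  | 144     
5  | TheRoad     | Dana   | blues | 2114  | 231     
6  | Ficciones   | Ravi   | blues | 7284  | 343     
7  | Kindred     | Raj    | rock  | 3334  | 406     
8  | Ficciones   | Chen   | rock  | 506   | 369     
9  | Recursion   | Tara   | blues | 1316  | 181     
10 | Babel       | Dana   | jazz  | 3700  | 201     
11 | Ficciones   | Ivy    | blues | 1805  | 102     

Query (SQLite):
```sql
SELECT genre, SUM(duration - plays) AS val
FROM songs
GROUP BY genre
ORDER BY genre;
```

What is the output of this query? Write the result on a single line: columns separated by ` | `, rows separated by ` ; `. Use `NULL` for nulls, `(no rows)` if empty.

For each row compute duration - plays.
Group by genre; take SUM of the expression per group.
  blues: ids {2, 4, 5, 6, 9, 11} → SUM(duration - plays)=-22258
  jazz: ids {3, 10} → SUM(duration - plays)=-9318
  rock: ids {1, 7, 8} → SUM(duration - plays)=-9487

blues | -22258 ; jazz | -9318 ; rock | -9487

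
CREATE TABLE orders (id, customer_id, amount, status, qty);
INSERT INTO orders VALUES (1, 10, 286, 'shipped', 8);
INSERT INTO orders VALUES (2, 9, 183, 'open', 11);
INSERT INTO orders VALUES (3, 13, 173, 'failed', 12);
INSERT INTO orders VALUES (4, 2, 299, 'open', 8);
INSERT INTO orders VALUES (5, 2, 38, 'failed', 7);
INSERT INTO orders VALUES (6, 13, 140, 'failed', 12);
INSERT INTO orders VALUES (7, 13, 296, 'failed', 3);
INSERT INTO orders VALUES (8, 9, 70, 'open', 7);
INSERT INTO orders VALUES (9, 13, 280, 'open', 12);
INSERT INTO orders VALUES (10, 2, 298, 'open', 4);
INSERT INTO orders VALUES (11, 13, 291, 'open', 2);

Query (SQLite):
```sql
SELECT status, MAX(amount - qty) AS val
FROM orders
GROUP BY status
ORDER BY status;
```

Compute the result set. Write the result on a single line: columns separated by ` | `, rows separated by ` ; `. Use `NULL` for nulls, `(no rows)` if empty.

For each row compute amount - qty.
Group by status; take MAX of the expression per group.
  failed: ids {3, 5, 6, 7} → MAX(amount - qty)=293
  open: ids {2, 4, 8, 9, 10, 11} → MAX(amount - qty)=294
  shipped: ids {1} → MAX(amount - qty)=278

failed | 293 ; open | 294 ; shipped | 278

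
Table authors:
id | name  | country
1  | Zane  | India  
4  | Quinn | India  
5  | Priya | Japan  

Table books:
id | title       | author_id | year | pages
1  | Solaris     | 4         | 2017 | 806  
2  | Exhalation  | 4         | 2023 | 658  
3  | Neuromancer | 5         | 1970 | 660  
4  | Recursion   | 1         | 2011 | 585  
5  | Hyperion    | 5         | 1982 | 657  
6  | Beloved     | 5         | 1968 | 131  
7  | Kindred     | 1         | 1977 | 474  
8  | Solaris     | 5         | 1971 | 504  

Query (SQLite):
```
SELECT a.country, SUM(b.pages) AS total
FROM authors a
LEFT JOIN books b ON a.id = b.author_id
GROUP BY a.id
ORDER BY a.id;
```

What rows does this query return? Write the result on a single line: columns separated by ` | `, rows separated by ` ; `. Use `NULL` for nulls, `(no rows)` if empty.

India | 1059 ; India | 1464 ; Japan | 1952

LEFT JOIN keeps every authors row; unmatched ones get NULL for books columns.
Group by authors.id and compute SUM(b.pages). SUM over an all-NULL group is NULL.
  1: ids {4, 7} → SUM(b.pages)=1059
  4: ids {1, 2} → SUM(b.pages)=1464
  5: ids {3, 5, 6, 8} → SUM(b.pages)=1952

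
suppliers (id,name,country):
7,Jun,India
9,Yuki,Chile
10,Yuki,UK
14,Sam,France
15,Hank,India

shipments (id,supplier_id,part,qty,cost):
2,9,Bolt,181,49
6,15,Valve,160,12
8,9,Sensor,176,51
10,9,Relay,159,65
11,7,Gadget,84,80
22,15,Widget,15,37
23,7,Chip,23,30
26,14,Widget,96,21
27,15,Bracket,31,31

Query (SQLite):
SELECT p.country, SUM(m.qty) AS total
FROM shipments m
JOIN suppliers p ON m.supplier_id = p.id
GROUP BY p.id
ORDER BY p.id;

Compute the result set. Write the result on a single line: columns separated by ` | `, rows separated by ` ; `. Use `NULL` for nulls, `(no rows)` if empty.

India | 107 ; Chile | 516 ; France | 96 ; India | 206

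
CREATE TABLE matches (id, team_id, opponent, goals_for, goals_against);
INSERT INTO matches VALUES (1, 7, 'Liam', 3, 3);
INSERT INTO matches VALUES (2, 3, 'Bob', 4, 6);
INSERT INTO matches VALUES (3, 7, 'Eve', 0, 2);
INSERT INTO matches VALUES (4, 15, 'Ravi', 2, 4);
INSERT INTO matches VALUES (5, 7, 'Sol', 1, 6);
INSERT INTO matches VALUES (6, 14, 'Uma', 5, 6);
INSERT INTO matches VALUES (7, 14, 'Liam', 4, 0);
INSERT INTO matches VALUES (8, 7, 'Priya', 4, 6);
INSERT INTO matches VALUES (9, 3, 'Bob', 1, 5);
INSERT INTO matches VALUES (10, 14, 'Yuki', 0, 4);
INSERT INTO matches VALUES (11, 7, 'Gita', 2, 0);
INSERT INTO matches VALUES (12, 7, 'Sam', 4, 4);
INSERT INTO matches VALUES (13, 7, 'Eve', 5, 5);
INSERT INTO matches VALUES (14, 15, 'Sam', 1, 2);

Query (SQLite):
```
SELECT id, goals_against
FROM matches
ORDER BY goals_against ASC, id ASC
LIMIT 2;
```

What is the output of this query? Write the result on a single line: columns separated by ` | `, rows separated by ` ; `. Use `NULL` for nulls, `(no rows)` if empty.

Sort by goals_against asc, tiebreak id asc: (0, id=7), (0, id=11), (2, id=3), (2, id=14), (3, id=1) …. Take first 2.

7 | 0 ; 11 | 0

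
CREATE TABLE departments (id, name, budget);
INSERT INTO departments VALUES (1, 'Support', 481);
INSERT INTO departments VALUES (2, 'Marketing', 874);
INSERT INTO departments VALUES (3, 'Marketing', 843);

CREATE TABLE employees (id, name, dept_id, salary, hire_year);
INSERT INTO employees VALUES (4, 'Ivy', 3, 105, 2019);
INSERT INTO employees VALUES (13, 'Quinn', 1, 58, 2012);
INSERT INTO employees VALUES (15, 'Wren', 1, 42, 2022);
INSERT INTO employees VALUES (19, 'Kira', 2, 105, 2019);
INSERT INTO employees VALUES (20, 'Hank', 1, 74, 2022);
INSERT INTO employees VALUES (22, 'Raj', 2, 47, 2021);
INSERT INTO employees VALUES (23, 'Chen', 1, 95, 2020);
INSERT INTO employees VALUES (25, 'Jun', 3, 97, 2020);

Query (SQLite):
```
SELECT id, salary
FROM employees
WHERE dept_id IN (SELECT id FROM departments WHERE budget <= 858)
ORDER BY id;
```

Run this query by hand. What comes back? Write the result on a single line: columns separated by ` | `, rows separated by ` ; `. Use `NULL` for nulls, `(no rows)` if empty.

4 | 105 ; 13 | 58 ; 15 | 42 ; 20 | 74 ; 23 | 95 ; 25 | 97

Inner query: departments.id where budget <= 858.
Outer: keep employees rows whose dept_id is in that set.
Inner query → {1, 3}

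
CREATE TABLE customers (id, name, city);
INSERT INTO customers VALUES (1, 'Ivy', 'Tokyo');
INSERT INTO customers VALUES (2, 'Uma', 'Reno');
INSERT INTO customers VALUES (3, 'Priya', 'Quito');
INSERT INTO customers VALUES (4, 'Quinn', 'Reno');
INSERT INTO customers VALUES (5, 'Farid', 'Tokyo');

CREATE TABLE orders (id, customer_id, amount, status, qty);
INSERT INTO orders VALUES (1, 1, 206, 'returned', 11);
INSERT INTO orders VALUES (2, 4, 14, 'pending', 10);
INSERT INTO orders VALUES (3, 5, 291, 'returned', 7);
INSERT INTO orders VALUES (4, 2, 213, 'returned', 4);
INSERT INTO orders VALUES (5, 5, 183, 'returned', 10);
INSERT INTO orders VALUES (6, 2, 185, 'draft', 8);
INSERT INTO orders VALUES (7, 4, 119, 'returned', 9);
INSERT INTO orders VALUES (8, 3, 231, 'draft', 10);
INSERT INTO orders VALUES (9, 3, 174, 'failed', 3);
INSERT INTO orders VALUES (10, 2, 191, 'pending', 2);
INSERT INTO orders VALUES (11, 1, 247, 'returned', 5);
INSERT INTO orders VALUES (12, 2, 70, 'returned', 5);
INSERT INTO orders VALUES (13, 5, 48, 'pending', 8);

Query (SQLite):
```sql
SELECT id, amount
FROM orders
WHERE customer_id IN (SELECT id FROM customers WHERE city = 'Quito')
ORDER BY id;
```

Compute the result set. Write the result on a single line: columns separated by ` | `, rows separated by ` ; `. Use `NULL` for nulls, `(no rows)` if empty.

8 | 231 ; 9 | 174

Inner query: customers.id where city = 'Quito'.
Outer: keep orders rows whose customer_id is in that set.
Inner query → {3}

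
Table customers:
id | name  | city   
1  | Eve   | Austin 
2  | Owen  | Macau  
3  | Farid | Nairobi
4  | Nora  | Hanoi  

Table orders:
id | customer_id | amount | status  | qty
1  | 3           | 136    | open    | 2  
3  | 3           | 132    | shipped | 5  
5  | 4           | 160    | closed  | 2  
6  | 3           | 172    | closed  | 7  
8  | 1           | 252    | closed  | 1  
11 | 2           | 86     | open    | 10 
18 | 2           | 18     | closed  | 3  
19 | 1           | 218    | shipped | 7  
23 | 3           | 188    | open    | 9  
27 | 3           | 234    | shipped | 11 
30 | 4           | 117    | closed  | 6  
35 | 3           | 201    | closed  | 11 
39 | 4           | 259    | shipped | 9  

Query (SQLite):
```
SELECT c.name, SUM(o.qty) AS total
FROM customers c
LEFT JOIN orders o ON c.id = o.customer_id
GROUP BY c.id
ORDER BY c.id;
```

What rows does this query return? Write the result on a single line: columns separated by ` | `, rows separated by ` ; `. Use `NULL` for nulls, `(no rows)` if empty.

Eve | 8 ; Owen | 13 ; Farid | 45 ; Nora | 17

LEFT JOIN keeps every customers row; unmatched ones get NULL for orders columns.
Group by customers.id and compute SUM(o.qty). SUM over an all-NULL group is NULL.
  1: ids {8, 19} → SUM(o.qty)=8
  2: ids {11, 18} → SUM(o.qty)=13
  3: ids {1, 3, 6, 23, 27, 35} → SUM(o.qty)=45
  4: ids {5, 30, 39} → SUM(o.qty)=17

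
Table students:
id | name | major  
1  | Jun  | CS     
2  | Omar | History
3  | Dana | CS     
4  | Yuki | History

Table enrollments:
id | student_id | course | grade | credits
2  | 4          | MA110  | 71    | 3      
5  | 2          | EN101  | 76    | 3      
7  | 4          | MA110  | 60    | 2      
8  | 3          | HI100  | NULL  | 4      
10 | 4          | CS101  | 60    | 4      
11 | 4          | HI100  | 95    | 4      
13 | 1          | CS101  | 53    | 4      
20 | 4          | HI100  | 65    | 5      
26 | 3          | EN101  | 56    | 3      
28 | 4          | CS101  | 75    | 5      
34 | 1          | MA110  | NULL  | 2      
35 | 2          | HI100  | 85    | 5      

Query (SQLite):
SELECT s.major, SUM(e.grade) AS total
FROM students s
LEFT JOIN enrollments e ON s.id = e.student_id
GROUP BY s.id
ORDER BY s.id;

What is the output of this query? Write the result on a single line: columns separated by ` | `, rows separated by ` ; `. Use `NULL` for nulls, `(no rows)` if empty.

LEFT JOIN keeps every students row; unmatched ones get NULL for enrollments columns.
Group by students.id and compute SUM(e.grade). SUM over an all-NULL group is NULL.
  1: ids {13, 34} → SUM(e.grade)=53
  2: ids {5, 35} → SUM(e.grade)=161
  3: ids {8, 26} → SUM(e.grade)=56
  4: ids {2, 7, 10, 11, 20, 28} → SUM(e.grade)=426

CS | 53 ; History | 161 ; CS | 56 ; History | 426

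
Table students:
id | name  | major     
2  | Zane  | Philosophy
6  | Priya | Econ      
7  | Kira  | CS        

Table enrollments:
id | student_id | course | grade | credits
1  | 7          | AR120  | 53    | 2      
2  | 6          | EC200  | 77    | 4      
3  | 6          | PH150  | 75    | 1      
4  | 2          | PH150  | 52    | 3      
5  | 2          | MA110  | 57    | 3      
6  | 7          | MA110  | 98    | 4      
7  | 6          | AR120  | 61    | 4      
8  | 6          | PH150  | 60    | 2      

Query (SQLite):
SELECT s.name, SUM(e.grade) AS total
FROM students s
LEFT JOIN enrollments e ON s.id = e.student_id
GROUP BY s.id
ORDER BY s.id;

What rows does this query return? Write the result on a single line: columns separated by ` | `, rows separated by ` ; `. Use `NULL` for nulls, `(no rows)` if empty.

LEFT JOIN keeps every students row; unmatched ones get NULL for enrollments columns.
Group by students.id and compute SUM(e.grade). SUM over an all-NULL group is NULL.
  2: ids {4, 5} → SUM(e.grade)=109
  6: ids {2, 3, 7, 8} → SUM(e.grade)=273
  7: ids {1, 6} → SUM(e.grade)=151

Zane | 109 ; Priya | 273 ; Kira | 151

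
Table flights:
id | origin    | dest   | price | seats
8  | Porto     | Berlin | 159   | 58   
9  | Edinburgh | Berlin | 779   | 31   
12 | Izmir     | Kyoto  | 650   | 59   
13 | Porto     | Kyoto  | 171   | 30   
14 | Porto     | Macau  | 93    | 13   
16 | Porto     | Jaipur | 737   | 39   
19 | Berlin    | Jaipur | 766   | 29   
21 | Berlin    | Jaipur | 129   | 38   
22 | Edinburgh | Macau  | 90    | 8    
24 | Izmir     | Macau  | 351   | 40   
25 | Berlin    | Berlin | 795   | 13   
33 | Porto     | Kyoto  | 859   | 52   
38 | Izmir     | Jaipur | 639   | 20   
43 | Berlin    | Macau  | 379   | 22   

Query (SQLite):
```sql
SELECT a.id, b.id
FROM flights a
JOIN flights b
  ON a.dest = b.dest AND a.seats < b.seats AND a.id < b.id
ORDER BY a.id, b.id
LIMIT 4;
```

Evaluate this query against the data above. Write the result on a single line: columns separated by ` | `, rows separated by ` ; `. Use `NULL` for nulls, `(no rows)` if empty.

13 | 33 ; 14 | 24 ; 14 | 43 ; 19 | 21

Pairs (a,b) with same dest, a.seats < b.seats, a.id < b.id.
dest groups: Berlin:{8,9,25} Jaipur:{16,19,21,38} Kyoto:{12,13,33} Macau:{14,22,24,43}
Ordered by (a.id, b.id); first 4.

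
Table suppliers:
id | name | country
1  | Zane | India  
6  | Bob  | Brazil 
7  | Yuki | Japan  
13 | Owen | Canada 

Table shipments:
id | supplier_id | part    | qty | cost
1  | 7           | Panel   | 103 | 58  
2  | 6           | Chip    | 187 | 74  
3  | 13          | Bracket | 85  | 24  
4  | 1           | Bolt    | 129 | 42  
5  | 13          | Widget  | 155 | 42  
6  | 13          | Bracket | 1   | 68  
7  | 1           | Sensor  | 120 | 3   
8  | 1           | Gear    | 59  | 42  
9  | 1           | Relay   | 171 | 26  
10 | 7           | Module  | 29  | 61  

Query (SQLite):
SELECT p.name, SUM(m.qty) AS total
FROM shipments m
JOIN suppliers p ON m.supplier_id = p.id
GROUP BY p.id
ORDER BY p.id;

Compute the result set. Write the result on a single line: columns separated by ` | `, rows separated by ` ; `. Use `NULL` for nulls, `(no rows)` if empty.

Zane | 479 ; Bob | 187 ; Yuki | 132 ; Owen | 241

Join each shipments row to its suppliers via supplier_id.
Group joined rows by suppliers.id; compute SUM(m.qty) per group.
  1: ids {4, 7, 8, 9} → SUM(m.qty)=479
  6: ids {2} → SUM(m.qty)=187
  7: ids {1, 10} → SUM(m.qty)=132
  13: ids {3, 5, 6} → SUM(m.qty)=241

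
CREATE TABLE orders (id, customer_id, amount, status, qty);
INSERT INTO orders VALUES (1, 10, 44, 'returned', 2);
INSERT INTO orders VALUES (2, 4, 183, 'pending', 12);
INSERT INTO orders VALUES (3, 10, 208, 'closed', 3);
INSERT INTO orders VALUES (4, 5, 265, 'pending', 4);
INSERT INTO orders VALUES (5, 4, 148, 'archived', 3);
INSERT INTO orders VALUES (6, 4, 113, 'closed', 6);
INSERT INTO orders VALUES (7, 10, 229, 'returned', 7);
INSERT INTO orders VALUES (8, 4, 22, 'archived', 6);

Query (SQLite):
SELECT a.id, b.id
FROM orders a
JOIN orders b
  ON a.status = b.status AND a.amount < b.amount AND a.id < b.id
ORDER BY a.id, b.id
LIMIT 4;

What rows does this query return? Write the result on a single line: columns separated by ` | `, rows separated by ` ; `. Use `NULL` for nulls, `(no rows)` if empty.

1 | 7 ; 2 | 4

Pairs (a,b) with same status, a.amount < b.amount, a.id < b.id.
status groups: archived:{5,8} closed:{3,6} pending:{2,4} returned:{1,7}
Ordered by (a.id, b.id); first 4.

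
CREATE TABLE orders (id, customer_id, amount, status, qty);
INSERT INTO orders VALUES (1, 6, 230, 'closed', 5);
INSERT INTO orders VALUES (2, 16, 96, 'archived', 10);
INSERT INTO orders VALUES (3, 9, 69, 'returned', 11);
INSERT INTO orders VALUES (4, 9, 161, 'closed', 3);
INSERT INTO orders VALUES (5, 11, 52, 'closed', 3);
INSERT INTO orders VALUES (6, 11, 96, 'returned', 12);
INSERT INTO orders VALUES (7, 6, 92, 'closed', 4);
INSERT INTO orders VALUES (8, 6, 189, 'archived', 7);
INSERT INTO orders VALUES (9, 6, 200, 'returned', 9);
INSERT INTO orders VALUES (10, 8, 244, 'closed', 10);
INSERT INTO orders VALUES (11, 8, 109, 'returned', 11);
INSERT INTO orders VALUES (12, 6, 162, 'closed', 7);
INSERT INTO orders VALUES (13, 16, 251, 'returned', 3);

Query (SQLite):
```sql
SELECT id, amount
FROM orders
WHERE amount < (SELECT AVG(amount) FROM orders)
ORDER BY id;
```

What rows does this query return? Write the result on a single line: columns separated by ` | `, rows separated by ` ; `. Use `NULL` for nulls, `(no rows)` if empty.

2 | 96 ; 3 | 69 ; 5 | 52 ; 6 | 96 ; 7 | 92 ; 11 | 109

Scalar subquery: AVG(amount) over all orders rows = 150.076923 (≈; comparison uses full precision).
Keep rows where amount < that value.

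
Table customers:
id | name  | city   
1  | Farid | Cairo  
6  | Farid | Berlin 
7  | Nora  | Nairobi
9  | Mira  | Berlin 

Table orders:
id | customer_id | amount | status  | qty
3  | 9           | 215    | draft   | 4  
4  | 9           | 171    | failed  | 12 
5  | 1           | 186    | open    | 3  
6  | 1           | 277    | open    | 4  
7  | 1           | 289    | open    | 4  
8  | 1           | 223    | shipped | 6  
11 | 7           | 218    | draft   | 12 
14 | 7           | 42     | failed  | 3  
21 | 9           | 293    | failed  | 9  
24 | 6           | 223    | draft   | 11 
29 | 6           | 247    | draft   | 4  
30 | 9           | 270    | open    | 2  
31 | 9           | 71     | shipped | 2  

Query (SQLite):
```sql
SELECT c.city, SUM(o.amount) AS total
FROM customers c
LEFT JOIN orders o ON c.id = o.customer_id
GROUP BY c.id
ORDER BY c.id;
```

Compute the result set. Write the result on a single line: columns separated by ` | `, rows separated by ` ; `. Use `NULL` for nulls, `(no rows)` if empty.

LEFT JOIN keeps every customers row; unmatched ones get NULL for orders columns.
Group by customers.id and compute SUM(o.amount). SUM over an all-NULL group is NULL.
  1: ids {5, 6, 7, 8} → SUM(o.amount)=975
  6: ids {24, 29} → SUM(o.amount)=470
  7: ids {11, 14} → SUM(o.amount)=260
  9: ids {3, 4, 21, 30, 31} → SUM(o.amount)=1020

Cairo | 975 ; Berlin | 470 ; Nairobi | 260 ; Berlin | 1020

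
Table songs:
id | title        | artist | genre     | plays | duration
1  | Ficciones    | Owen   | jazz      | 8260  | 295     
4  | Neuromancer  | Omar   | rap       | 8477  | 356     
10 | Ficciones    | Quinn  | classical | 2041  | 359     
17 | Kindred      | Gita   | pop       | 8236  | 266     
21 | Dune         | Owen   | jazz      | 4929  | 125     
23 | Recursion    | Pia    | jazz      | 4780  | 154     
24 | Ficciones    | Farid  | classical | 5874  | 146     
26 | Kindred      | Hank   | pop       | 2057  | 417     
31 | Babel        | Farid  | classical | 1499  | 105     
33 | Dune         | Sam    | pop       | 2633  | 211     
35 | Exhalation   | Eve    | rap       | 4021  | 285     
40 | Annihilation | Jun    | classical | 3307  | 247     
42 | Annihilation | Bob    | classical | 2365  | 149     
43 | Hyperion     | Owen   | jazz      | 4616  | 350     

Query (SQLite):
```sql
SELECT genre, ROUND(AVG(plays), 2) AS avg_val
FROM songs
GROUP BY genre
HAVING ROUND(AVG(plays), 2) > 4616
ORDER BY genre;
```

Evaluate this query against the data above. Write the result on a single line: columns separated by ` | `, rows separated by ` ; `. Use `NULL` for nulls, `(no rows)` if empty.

Partition songs by genre; compute ROUND(AVG(plays), 2) within each group.
HAVING: keep groups where ROUND(AVG(plays), 2) > 4616.
  classical: ids {10, 24, 31, 40, 42} → ROUND(AVG(plays), 2)=3017.2
  jazz: ids {1, 21, 23, 43} → ROUND(AVG(plays), 2)=5646.25
  pop: ids {17, 26, 33} → ROUND(AVG(plays), 2)=4308.67
  rap: ids {4, 35} → ROUND(AVG(plays), 2)=6249

jazz | 5646.25 ; rap | 6249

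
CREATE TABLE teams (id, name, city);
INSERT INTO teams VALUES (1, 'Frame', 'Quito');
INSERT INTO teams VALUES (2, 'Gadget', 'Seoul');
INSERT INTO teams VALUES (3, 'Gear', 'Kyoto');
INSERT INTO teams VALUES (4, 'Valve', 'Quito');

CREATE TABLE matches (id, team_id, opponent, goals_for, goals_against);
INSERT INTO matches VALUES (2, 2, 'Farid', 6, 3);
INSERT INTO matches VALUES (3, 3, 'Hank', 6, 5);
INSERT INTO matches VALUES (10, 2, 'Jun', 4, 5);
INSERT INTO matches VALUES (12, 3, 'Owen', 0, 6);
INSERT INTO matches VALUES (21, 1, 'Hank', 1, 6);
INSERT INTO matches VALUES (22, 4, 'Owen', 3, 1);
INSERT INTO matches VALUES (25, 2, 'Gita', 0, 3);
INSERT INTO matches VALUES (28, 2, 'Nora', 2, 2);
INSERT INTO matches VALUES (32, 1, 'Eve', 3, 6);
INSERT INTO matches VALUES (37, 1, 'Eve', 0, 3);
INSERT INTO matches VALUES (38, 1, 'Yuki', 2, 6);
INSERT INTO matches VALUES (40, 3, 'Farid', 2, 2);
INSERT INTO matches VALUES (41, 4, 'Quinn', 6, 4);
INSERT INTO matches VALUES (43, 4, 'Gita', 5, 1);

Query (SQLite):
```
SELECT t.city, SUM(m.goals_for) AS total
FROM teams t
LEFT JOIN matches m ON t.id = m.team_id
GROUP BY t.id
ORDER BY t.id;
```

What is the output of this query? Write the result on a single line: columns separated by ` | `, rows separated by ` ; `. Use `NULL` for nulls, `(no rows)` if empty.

Quito | 6 ; Seoul | 12 ; Kyoto | 8 ; Quito | 14

LEFT JOIN keeps every teams row; unmatched ones get NULL for matches columns.
Group by teams.id and compute SUM(m.goals_for). SUM over an all-NULL group is NULL.
  1: ids {21, 32, 37, 38} → SUM(m.goals_for)=6
  2: ids {2, 10, 25, 28} → SUM(m.goals_for)=12
  3: ids {3, 12, 40} → SUM(m.goals_for)=8
  4: ids {22, 41, 43} → SUM(m.goals_for)=14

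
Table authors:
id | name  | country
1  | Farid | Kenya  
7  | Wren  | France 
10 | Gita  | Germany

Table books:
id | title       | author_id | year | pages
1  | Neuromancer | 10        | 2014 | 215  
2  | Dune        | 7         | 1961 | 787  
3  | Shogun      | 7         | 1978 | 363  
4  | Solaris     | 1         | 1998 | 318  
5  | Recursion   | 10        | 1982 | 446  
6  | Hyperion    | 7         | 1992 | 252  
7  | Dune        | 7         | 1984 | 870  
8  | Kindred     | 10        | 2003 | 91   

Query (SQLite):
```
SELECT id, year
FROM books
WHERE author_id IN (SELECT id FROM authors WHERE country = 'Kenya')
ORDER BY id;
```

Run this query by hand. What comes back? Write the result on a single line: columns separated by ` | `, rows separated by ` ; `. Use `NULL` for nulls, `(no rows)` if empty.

Inner query: authors.id where country = 'Kenya'.
Outer: keep books rows whose author_id is in that set.
Inner query → {1}

4 | 1998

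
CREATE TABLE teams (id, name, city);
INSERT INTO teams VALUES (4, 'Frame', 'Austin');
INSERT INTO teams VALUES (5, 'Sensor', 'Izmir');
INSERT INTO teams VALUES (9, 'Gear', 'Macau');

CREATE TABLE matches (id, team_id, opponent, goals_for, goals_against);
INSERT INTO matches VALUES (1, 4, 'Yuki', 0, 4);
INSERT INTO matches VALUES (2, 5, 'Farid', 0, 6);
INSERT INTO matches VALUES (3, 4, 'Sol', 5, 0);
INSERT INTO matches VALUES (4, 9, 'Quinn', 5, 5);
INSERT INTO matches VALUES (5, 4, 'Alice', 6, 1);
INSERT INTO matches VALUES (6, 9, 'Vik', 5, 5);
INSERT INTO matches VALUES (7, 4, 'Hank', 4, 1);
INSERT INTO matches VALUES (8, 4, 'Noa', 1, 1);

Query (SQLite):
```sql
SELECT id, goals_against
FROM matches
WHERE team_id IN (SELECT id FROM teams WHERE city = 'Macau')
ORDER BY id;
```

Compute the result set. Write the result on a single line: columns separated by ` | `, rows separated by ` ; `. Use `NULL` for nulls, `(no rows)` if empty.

4 | 5 ; 6 | 5

Inner query: teams.id where city = 'Macau'.
Outer: keep matches rows whose team_id is in that set.
Inner query → {9}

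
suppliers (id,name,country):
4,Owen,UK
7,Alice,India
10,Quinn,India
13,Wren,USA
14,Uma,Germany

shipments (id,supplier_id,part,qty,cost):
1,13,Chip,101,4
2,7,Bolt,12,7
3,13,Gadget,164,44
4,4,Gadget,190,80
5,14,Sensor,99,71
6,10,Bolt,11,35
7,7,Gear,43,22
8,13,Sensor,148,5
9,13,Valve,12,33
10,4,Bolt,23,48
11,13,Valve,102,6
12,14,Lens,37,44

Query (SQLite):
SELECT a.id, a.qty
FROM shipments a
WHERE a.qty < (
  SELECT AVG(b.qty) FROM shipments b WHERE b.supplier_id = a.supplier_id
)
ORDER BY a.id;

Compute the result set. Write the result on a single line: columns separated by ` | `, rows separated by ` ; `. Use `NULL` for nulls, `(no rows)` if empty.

For each shipments row a, compute AVG(qty) over rows sharing a.supplier_id.
Keep row a if a.qty < that per-group AVG.
  supplier_id=4: AVG(qty) = 106.5
  supplier_id=7: AVG(qty) = 27.5
  supplier_id=10: AVG(qty) = 11.0
  supplier_id=13: AVG(qty) = 105.4
  supplier_id=14: AVG(qty) = 68.0

1 | 101 ; 2 | 12 ; 9 | 12 ; 10 | 23 ; 11 | 102 ; 12 | 37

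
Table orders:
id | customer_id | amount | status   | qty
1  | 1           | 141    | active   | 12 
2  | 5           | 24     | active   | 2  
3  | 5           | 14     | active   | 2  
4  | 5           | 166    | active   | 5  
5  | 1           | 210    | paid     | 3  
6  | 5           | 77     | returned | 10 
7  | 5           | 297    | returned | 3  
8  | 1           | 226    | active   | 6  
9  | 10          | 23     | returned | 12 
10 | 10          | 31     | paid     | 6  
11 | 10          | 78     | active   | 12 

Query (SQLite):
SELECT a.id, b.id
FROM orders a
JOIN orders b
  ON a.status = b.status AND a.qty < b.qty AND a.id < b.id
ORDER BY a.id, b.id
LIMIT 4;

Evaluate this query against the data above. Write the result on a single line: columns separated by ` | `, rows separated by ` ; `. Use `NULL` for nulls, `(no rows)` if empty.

2 | 4 ; 2 | 8 ; 2 | 11 ; 3 | 4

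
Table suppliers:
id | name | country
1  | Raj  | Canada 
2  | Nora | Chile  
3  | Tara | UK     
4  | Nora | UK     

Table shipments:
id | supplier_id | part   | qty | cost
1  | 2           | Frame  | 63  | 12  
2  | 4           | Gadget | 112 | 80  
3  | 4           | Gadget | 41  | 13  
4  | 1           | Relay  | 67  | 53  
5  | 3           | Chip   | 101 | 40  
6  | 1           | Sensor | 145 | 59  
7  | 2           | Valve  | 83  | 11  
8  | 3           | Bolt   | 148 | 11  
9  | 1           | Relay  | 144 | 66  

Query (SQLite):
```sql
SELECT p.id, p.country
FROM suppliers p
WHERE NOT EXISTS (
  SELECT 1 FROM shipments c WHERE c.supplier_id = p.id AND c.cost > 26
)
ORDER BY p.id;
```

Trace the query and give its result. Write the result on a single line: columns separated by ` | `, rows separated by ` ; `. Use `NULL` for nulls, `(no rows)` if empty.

2 | Chile

For each suppliers row, check whether any shipments with matching supplier_id has cost > 26.
Keep rows where that is false.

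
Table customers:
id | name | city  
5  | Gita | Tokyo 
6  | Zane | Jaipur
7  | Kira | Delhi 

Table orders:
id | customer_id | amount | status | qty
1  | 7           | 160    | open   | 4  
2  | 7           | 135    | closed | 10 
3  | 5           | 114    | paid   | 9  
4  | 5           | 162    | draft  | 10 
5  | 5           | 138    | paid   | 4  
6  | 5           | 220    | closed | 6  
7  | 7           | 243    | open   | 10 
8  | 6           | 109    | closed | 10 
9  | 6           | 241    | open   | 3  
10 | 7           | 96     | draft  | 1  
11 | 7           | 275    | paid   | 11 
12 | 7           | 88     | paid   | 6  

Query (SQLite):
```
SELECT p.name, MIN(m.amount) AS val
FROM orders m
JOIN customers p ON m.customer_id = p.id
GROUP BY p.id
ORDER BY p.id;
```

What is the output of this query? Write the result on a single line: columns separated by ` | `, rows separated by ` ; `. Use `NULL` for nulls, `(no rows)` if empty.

Join each orders row to its customers via customer_id.
Group joined rows by customers.id; compute MIN(m.amount) per group.
  5: ids {3, 4, 5, 6} → MIN(m.amount)=114
  6: ids {8, 9} → MIN(m.amount)=109
  7: ids {1, 2, 7, 10, 11, 12} → MIN(m.amount)=88

Gita | 114 ; Zane | 109 ; Kira | 88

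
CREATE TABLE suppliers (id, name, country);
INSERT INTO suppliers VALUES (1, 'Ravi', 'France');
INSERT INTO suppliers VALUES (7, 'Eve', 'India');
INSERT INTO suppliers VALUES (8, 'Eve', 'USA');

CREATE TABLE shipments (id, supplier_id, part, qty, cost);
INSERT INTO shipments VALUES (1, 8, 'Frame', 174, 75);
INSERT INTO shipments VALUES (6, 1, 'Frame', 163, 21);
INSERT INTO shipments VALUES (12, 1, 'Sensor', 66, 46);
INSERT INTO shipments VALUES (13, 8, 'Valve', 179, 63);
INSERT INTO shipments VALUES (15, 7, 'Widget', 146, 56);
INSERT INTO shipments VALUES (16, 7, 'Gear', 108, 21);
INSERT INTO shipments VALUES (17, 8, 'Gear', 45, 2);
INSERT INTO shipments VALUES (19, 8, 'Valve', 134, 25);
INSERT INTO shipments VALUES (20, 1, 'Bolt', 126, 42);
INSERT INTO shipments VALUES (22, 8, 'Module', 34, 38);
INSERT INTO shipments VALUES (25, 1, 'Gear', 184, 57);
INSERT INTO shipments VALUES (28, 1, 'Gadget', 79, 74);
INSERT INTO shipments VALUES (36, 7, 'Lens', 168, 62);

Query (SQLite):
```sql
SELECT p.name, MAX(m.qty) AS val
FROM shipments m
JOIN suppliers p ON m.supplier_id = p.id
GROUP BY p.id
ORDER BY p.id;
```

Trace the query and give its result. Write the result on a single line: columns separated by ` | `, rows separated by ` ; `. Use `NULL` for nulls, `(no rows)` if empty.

Join each shipments row to its suppliers via supplier_id.
Group joined rows by suppliers.id; compute MAX(m.qty) per group.
  1: ids {6, 12, 20, 25, 28} → MAX(m.qty)=184
  7: ids {15, 16, 36} → MAX(m.qty)=168
  8: ids {1, 13, 17, 19, 22} → MAX(m.qty)=179

Ravi | 184 ; Eve | 168 ; Eve | 179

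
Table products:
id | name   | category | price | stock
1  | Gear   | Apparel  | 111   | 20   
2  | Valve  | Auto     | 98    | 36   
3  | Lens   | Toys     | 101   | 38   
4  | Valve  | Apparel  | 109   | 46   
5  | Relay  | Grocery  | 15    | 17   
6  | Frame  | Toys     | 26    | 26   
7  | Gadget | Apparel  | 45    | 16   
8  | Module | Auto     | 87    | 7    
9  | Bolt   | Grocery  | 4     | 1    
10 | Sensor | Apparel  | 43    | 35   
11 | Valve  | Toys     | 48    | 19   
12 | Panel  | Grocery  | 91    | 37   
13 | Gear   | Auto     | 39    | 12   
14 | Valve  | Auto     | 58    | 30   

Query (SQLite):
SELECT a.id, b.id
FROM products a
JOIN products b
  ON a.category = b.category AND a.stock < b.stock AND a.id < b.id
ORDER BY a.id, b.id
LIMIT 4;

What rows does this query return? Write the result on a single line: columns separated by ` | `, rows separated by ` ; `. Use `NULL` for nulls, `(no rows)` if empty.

Pairs (a,b) with same category, a.stock < b.stock, a.id < b.id.
category groups: Apparel:{1,4,7,10} Auto:{2,8,13,14} Grocery:{5,9,12} Toys:{3,6,11}
Ordered by (a.id, b.id); first 4.

1 | 4 ; 1 | 10 ; 5 | 12 ; 7 | 10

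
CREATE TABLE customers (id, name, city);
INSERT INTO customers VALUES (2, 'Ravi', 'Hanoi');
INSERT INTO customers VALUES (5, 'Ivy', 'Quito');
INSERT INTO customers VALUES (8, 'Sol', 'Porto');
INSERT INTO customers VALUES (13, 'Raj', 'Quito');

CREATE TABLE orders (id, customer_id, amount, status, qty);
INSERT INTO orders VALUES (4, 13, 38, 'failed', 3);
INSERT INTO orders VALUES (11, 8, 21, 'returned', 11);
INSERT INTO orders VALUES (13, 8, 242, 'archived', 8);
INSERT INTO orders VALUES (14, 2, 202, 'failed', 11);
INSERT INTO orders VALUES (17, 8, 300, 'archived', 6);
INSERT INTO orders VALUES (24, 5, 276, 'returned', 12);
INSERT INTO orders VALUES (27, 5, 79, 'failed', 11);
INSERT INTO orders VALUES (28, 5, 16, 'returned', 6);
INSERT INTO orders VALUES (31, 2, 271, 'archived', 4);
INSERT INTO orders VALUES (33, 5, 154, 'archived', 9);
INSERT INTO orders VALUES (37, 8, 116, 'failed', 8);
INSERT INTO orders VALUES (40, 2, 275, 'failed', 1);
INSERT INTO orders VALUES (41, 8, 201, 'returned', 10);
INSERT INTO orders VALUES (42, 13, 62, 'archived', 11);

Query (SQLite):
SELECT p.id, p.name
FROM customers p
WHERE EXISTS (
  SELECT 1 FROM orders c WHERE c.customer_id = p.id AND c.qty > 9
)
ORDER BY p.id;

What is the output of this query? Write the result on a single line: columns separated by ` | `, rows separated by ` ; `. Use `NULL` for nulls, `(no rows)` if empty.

2 | Ravi ; 5 | Ivy ; 8 | Sol ; 13 | Raj

For each customers row, check whether any orders with matching customer_id has qty > 9.
Keep rows where that is true.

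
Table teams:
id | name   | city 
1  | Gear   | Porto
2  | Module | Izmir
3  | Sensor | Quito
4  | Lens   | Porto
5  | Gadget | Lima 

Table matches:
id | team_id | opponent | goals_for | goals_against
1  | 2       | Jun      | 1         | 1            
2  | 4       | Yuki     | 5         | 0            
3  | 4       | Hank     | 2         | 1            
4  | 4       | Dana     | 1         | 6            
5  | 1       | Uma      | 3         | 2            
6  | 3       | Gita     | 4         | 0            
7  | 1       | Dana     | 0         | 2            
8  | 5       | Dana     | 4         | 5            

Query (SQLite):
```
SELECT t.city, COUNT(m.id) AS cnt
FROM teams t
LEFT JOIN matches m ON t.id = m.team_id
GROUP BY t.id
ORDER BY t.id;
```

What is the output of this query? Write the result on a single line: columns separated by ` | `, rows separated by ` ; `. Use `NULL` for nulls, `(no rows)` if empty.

LEFT JOIN keeps every teams row; unmatched ones get NULL for matches columns.
Group by teams.id and compute COUNT(m.id). COUNT(col) of an all-NULL group is 0.
  1: ids {5, 7} → COUNT(m.id)=2
  2: ids {1} → COUNT(m.id)=1
  3: ids {6} → COUNT(m.id)=1
  4: ids {2, 3, 4} → COUNT(m.id)=3
  5: ids {8} → COUNT(m.id)=1

Porto | 2 ; Izmir | 1 ; Quito | 1 ; Porto | 3 ; Lima | 1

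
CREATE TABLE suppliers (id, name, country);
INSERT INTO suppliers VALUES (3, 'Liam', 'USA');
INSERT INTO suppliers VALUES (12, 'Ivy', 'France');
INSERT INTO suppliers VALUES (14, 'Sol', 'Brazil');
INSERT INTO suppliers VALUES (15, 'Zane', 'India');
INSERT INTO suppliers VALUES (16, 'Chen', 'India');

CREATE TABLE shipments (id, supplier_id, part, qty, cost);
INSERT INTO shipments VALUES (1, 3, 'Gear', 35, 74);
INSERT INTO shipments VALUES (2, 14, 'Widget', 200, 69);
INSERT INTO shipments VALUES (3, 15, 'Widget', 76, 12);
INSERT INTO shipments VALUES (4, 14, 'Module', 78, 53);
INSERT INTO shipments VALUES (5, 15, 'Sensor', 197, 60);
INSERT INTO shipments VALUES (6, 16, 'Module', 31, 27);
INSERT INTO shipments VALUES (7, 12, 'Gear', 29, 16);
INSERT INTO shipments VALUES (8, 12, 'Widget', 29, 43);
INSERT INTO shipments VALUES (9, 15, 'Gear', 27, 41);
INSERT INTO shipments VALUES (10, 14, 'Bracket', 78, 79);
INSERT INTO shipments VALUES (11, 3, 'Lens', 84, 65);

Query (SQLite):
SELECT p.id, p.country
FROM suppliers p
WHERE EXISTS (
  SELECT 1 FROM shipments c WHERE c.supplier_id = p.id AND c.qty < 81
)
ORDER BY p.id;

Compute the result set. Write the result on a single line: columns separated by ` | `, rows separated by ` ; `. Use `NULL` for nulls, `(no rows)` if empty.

For each suppliers row, check whether any shipments with matching supplier_id has qty < 81.
Keep rows where that is true.

3 | USA ; 12 | France ; 14 | Brazil ; 15 | India ; 16 | India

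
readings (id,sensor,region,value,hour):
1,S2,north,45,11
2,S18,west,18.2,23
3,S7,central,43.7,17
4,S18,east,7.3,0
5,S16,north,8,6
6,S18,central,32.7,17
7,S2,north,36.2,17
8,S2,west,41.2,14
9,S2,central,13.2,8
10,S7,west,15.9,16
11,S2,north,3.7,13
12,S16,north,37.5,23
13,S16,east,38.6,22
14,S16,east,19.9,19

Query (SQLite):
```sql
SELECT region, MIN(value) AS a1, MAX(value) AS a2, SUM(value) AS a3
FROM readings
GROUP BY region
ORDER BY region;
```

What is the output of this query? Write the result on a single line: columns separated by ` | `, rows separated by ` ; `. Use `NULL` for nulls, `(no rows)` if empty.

Group readings by region.
Per group compute: MIN(value), MAX(value), SUM(value).
  central: ids {3, 6, 9} → MIN(value)=13.2, MAX(value)=43.7, SUM(value)=89.6
  east: ids {4, 13, 14} → MIN(value)=7.3, MAX(value)=38.6, SUM(value)=65.8
  north: ids {1, 5, 7, 11, 12} → MIN(value)=3.7, MAX(value)=45, SUM(value)=130.4
  west: ids {2, 8, 10} → MIN(value)=15.9, MAX(value)=41.2, SUM(value)=75.3

central | 13.2 | 43.7 | 89.6 ; east | 7.3 | 38.6 | 65.8 ; north | 3.7 | 45 | 130.4 ; west | 15.9 | 41.2 | 75.3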